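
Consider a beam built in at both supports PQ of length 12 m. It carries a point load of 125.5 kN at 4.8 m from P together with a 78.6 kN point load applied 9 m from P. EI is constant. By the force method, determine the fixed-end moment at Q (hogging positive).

M_Q = 277.2 kN·m

Release both end moments; the primary structure is a simply-supported span PQ with redundants M_P and M_Q.
Simple-span end rotations at P and Q under the given loads:
  at P: point load 125.5 at a = 4.8: Pab(L + b)/(6LEI) = 1157/EI
  at Q: point load 125.5 at a = 4.8: Pab(L + a)/(6LEI) = 1012/EI
  at P: point load 78.6 at a = 9: Pab(L + b)/(6LEI) = 442.1/EI
  at Q: point load 78.6 at a = 9: Pab(L + a)/(6LEI) = 619/EI
  θ_P0 = 1599/EI,  θ_Q0 = 1631/EI
Flexibility coefficients: a unit moment at one end gives L/(3EI) there and L/(6EI) at the far end, so f₁₁ = f₂₂ = 4/EI and f₁₂ = f₂₁ = 2/EI.
Compatibility — zero rotation at each built-in end:
  4 M_P + 2 M_Q = 1599
  2 M_P + 4 M_Q = 1631
Solving the pair gives M_P = 261.1 kN·m and M_Q = 277.2 kN·m (hogging).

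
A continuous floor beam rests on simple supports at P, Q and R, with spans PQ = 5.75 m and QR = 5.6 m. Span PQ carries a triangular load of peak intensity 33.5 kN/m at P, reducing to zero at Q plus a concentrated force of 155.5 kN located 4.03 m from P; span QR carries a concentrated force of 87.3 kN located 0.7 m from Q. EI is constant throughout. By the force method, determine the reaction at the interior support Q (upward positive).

R_Q = 266.2 kN

Release continuity at Q by inserting a hinge; the redundant is the internal moment M_Q. The primary structure is two simply-supported spans PQ and QR.
Rotations at Q on the released spans (each span's end-slope, ×1/EI):
  span PQ: triangular load, peak 33.5: 7w₀L³/(360EI) = 123.8/EI
  span PQ: point load 155.5 at a = 4.03: Pab(L + a)/(6LEI) = 305.6/EI
  span QR: point load 87.3 at a = 0.7: Pab(L + b)/(6LEI) = 93.57/EI
  relative rotation θ_0 = (429.4 + 93.57)/EI = 523/EI
A unit hogging moment at Q produces rotation L₁/(3EI) + L₂/(3EI) = 3.783/EI.
Compatibility: M_Q·(L₁+L₂)/(3EI) = θ_0, giving M_Q = 138.2 kN·m (hogging).
Span PQ, ΣM about P with M_Q applied at Q: R_Q^{PQ}·5.75 = 811.3 + 138.2, so R_Q^{PQ} = 165.1 kN and R_P = 251.8 − 165.1 = 86.68 kN.
Span QR, ΣM about R: R_Q^{QR}·5.6 = 427.8 + 138.2, so R_Q^{QR} = 101.1 kN and R_R = 87.3 − 101.1 = -13.77 kN.
R_Q = 165.1 + 101.1 = 266.2 kN.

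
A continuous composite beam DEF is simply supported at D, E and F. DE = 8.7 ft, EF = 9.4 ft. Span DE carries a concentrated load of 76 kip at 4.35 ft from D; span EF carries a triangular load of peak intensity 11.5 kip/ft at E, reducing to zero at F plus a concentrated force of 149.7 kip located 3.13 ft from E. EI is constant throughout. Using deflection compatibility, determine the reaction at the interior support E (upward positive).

Release continuity at E by inserting a hinge; the redundant is the internal moment M_E. The primary structure is two simply-supported spans DE and EF.
Discontinuity in slope at E on the released structure — sum the simple-span end rotations:
  span DE: point load 76 at a = 4.35: Pab(L + a)/(6LEI) = 359.5/EI
  span EF: triangular load, peak 11.5: w₀L³/(45EI) = 212.3/EI
  span EF: point load 149.7 at a = 3.13: Pab(L + b)/(6LEI) = 816.3/EI
  relative rotation θ_0 = (359.5 + 1029)/EI = 1388/EI
A unit hogging moment at E produces rotation L₁/(3EI) + L₂/(3EI) = 6.033/EI.
Compatibility: M_E·(L₁+L₂)/(3EI) = θ_0, giving M_E = 230.1 kip·ft (hogging).
Span DE, ΣM about D with M_E applied at E: R_E^{DE}·8.7 = 330.6 + 230.1, so R_E^{DE} = 64.44 kip and R_D = 76 − 64.44 = 11.56 kip.
Span EF, ΣM about F: R_E^{EF}·9.4 = 1277 + 230.1, so R_E^{EF} = 160.4 kip and R_F = 203.8 − 160.4 = 43.39 kip.
R_E = 64.44 + 160.4 = 224.8 kip.

R_E = 224.8 kip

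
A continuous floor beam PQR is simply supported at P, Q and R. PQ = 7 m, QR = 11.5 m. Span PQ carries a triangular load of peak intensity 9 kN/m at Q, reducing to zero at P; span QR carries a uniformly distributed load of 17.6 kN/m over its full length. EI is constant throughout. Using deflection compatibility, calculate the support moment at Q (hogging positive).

M_Q = 192 kN·m

Take M_Q as the redundant. Released structure: two simple spans PQ and QR with a hinge at Q.
End slopes at the hinge Q, treating each span as simply supported:
  span PQ: triangular load, peak 9: w₀L³/(45EI) = 68.6/EI
  span QR: UDL 17.6: wL³/(24EI) = 1115/EI
  relative rotation θ_0 = (68.6 + 1115)/EI = 1184/EI
A unit hogging moment at Q produces rotation L₁/(3EI) + L₂/(3EI) = 6.167/EI.
Compatibility: M_Q·(L₁+L₂)/(3EI) = θ_0, giving M_Q = 192 kN·m (hogging).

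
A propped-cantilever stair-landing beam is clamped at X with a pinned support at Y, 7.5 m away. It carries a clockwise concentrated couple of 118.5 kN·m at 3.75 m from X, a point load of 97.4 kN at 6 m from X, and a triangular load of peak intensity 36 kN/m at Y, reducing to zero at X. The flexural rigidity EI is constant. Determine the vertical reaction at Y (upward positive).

Choose R_Y as the redundant. The primary structure is the cantilever fixed at X.
Downward deflection at the released point Y due to the loads:
  clockwise couple 118.5 at a = 3.75: M₀a(2L − a)/(2EI) = 2500/EI
  point load 97.4 at a = 6: Pa²(3L − a)/(6EI) = 9643/EI
  triangular load, peak 36 at the free end: 11w₀L⁴/(120EI) = 10441/EI
  δ_0 = 22584/EI
Flexibility coefficient — unit upward force at Y: δ_{YY} = L³/(3EI) = 140.6/EI.
Compatibility at Y: δ_0 − R_Y·δ_{YY} = 0, so R_Y = 22584/140.6 = 160.6 kN.

R_Y = 160.6 kN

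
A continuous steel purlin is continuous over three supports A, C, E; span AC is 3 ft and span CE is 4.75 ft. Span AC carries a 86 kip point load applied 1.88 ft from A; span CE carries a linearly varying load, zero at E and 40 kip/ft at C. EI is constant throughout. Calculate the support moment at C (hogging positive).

Insert a hinge at C; M_C is the redundant, and each span becomes simply supported.
Discontinuity in slope at C on the released structure — sum the simple-span end rotations:
  span AC: point load 86 at a = 1.88: Pab(L + a)/(6LEI) = 49.09/EI
  span CE: triangular load, peak 40: w₀L³/(45EI) = 95.26/EI
  relative rotation θ_0 = (49.09 + 95.26)/EI = 144.4/EI
A unit hogging moment at C produces rotation L₁/(3EI) + L₂/(3EI) = 2.583/EI.
Compatibility: M_C·(L₁+L₂)/(3EI) = θ_0, giving M_C = 55.88 kip·ft (hogging).

M_C = 55.88 kip·ft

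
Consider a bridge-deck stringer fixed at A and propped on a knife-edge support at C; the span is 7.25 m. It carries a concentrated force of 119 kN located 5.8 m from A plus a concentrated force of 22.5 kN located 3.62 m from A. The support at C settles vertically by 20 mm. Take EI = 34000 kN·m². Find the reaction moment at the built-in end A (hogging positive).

Release the roller at C. Primary structure: cantilever fixed at A.
Primary-structure tip deflection at C by superposition:
  point load 119 at a = 5.8: Pa²(3L − a)/(6EI) = 10642/EI
  point load 22.5 at a = 3.62: Pa²(3L − a)/(6EI) = 890.9/EI
  δ_0 = 11533/EI
Flexibility coefficient — unit upward force at C: δ_{CC} = L³/(3EI) = 127/EI.
With EI = 34000 kN·m²: δ_0 = 0.3392 m and δ_{CC} = 0.003736 m/kN.
Compatibility — the beam at C must follow the support down by 0.02 m: δ_0 − R_C·δ_{CC} = 0.02, so R_C = (0.3392 − 0.02)/0.003736 = 85.44 kN.
Moment equilibrium about A: M_A = Σ(load moments about A) − R_C·L = 771.6 − 85.44×7.25 = 152.2 kN·m.

M_A = 152.2 kN·m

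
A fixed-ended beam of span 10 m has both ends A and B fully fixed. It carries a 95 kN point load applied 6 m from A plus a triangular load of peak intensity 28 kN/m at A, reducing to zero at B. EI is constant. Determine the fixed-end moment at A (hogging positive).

Take the two fixed-end moments M_A, M_B as redundants; the released structure is the simple span AB.
On the primary (simply-supported) span, the end slopes from the loading are:
  at A: point load 95 at a = 6: Pab(L + b)/(6LEI) = 532/EI
  at B: point load 95 at a = 6: Pab(L + a)/(6LEI) = 608/EI
  at A: triangular load, peak 28: w₀L³/(45EI) = 622.2/EI
  at B: triangular load, peak 28: 7w₀L³/(360EI) = 544.4/EI
  θ_A0 = 1154/EI,  θ_B0 = 1152/EI
Flexibility coefficients: a unit moment at one end gives L/(3EI) there and L/(6EI) at the far end, so f₁₁ = f₂₂ = 3.333/EI and f₁₂ = f₂₁ = 1.667/EI.
Compatibility — zero rotation at each built-in end:
  3.333 M_A + 1.667 M_B = 1154
  1.667 M_A + 3.333 M_B = 1152
Solving the pair gives M_A = 231.2 kN·m and M_B = 230.1 kN·m (hogging).

M_A = 231.2 kN·m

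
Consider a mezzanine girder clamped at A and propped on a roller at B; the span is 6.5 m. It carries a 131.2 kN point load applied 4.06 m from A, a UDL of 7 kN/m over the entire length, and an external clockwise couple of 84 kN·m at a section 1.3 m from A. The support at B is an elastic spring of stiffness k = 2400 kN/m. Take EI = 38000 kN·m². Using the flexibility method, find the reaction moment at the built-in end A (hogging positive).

Take the reaction at B as the redundant and release it; the primary structure is a cantilever fixed at A.
Free-end deflection of the primary structure under the applied loading (downward +):
  point load 131.2 at a = 4.06: Pa²(3L − a)/(6EI) = 5565/EI
  UDL 7: wL⁴/(8EI) = 1562/EI
  clockwise couple 84 at a = 1.3: M₀a(2L − a)/(2EI) = 638.8/EI
  δ_0 = 7766/EI
Tip deflection under a unit load at B: L³/(3EI) = 91.54/EI.
With EI = 38000 kN·m²: δ_0 = 0.20437 m and δ_{BB} = 0.002409 m/kN.
Compatibility — the spring shortens by R_B/k under the reaction it provides: δ_0 − R_B·δ_{BB} = R_B/k. With 1/k = 0.000417 m/kN, R_B = δ_0 / (δ_{BB} + 1/k) = 0.20437 / (0.002409 + 0.000417) = 72.33 kN.
Moment equilibrium about A: M_A = Σ(load moments about A) − R_B·L = 764.5 − 72.33×6.5 = 294.4 kN·m.

M_A = 294.4 kN·m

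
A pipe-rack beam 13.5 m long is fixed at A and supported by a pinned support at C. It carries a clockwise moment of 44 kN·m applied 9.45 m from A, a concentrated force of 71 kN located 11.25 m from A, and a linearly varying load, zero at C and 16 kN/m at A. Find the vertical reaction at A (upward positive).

Release the roller at C. Primary structure: cantilever fixed at A.
Free-end deflection of the primary structure under the applied loading (downward +):
  clockwise couple 44 at a = 9.45: M₀a(2L − a)/(2EI) = 3649/EI
  point load 71 at a = 11.25: Pa²(3L − a)/(6EI) = 43806/EI
  triangular load, peak 16 at the fixed end: w₀L⁴/(30EI) = 17715/EI
  δ_0 = 65170/EI
Flexibility coefficient — unit upward force at C: δ_{CC} = L³/(3EI) = 820.1/EI.
Compatibility at C: δ_0 − R_C·δ_{CC} = 0, so R_C = 65170/820.1 = 79.46 kN.
Vertical equilibrium: R_A = ΣP − R_C = 179 − 79.46 = 99.54 kN.

R_A = 99.54 kN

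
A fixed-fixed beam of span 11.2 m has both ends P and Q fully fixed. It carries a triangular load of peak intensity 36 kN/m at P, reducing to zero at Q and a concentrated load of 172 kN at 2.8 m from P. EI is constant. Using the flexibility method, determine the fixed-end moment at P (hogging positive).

Release both end moments; the primary structure is a simply-supported span PQ with redundants M_P and M_Q.
Simple-span end rotations at P and Q under the given loads:
  at P: triangular load, peak 36: w₀L³/(45EI) = 1124/EI
  at Q: triangular load, peak 36: 7w₀L³/(360EI) = 983.4/EI
  at P: point load 172 at a = 2.8: Pab(L + b)/(6LEI) = 1180/EI
  at Q: point load 172 at a = 2.8: Pab(L + a)/(6LEI) = 842.8/EI
  θ_P0 = 2304/EI,  θ_Q0 = 1826/EI
Flexibility coefficients: a unit moment at one end gives L/(3EI) there and L/(6EI) at the far end, so f₁₁ = f₂₂ = 3.733/EI and f₁₂ = f₂₁ = 1.867/EI.
Compatibility — zero rotation at each built-in end:
  3.733 M_P + 1.867 M_Q = 2304
  1.867 M_P + 3.733 M_Q = 1826
Solving the pair gives M_P = 496.7 kN·m and M_Q = 240.8 kN·m (hogging).

M_P = 496.7 kN·m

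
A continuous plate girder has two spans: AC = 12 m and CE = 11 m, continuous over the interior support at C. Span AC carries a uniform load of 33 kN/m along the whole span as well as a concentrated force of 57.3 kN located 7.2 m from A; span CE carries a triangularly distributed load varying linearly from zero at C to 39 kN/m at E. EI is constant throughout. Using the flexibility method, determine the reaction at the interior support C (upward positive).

Insert a hinge at C; M_C is the redundant, and each span becomes simply supported.
End slopes at the hinge C, treating each span as simply supported:
  span AC: UDL 33: wL³/(24EI) = 2376/EI
  span AC: point load 57.3 at a = 7.2: Pab(L + a)/(6LEI) = 528.1/EI
  span CE: triangular load, peak 39: 7w₀L³/(360EI) = 1009/EI
  relative rotation θ_0 = (2904 + 1009)/EI = 3913/EI
A unit hogging moment at C produces rotation L₁/(3EI) + L₂/(3EI) = 7.667/EI.
Compatibility: M_C·(L₁+L₂)/(3EI) = θ_0, giving M_C = 510.4 kN·m (hogging).
Span AC, ΣM about A with M_C applied at C: R_C^{AC}·12 = 2789 + 510.4, so R_C^{AC} = 274.9 kN and R_A = 453.3 − 274.9 = 178.4 kN.
Span CE, ΣM about E: R_C^{CE}·11 = 786.5 + 510.4, so R_C^{CE} = 117.9 kN and R_E = 214.5 − 117.9 = 96.6 kN.
R_C = 274.9 + 117.9 = 392.8 kN.

R_C = 392.8 kN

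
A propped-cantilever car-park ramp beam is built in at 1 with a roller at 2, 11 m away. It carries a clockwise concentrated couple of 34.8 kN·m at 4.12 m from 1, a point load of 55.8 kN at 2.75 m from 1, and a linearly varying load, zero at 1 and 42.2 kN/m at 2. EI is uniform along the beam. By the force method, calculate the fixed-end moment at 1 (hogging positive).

Release the roller at 2. Primary structure: cantilever fixed at 1.
Downward deflection at the released point 2 due to the loads:
  clockwise couple 34.8 at a = 4.12: M₀a(2L − a)/(2EI) = 1282/EI
  point load 55.8 at a = 2.75: Pa²(3L − a)/(6EI) = 2128/EI
  triangular load, peak 42.2 at the free end: 11w₀L⁴/(120EI) = 56636/EI
  δ_0 = 60046/EI
Flexibility coefficient — unit upward force at 2: δ_{22} = L³/(3EI) = 443.7/EI.
Compatibility at 2: δ_0 − R_2·δ_{22} = 0, so R_2 = 60046/443.7 = 135.3 kN.
Moment equilibrium about 1: M_1 = Σ(load moments about 1) − R_2·L = 1890 − 135.3×11 = 401.6 kN·m.

M_1 = 401.6 kN·m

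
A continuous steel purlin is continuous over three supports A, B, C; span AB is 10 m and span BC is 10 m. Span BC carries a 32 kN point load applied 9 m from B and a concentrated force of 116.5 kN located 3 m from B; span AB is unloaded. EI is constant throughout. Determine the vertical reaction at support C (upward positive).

R_C = 52.56 kN

Insert a hinge at B; M_B is the redundant, and each span becomes simply supported.
End slopes at the hinge B, treating each span as simply supported:
  span BC: point load 32 at a = 9: Pab(L + b)/(6LEI) = 52.8/EI
  span BC: point load 116.5 at a = 3: Pab(L + b)/(6LEI) = 693.2/EI
  relative rotation θ_0 = (0 + 746)/EI = 746/EI
A unit hogging moment at B produces rotation L₁/(3EI) + L₂/(3EI) = 6.667/EI.
Compatibility: M_B·(L₁+L₂)/(3EI) = θ_0, giving M_B = 111.9 kN·m (hogging).
Span BC, ΣM about C: R_B^{BC}·10 = 847.5 + 111.9, so R_B^{BC} = 95.94 kN and R_C = 148.5 − 95.94 = 52.56 kN.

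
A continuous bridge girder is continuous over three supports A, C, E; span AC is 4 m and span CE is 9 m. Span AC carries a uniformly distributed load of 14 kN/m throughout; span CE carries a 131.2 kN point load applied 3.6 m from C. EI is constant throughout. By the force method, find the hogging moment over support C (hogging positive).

M_C = 165.6 kN·m

Insert a hinge at C; M_C is the redundant, and each span becomes simply supported.
Rotations at C on the released spans (each span's end-slope, ×1/EI):
  span AC: UDL 14: wL³/(24EI) = 37.33/EI
  span CE: point load 131.2 at a = 3.6: Pab(L + b)/(6LEI) = 680.1/EI
  relative rotation θ_0 = (37.33 + 680.1)/EI = 717.5/EI
A unit hogging moment at C produces rotation L₁/(3EI) + L₂/(3EI) = 4.333/EI.
Compatibility: M_C·(L₁+L₂)/(3EI) = θ_0, giving M_C = 165.6 kN·m (hogging).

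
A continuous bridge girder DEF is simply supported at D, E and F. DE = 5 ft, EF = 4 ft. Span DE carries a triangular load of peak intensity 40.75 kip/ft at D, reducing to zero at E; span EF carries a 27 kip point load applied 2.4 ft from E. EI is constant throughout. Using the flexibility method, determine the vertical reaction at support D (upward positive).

R_D = 59.7 kip

Insert a hinge at E; M_E is the redundant, and each span becomes simply supported.
Discontinuity in slope at E on the released structure — sum the simple-span end rotations:
  span DE: triangular load, peak 40.75: 7w₀L³/(360EI) = 99.05/EI
  span EF: point load 27 at a = 2.4: Pab(L + b)/(6LEI) = 24.19/EI
  relative rotation θ_0 = (99.05 + 24.19)/EI = 123.2/EI
A unit hogging moment at E produces rotation L₁/(3EI) + L₂/(3EI) = 3/EI.
Slope continuity at E: θ_0 = M_E·3/EI, so M_E = 123.2/3 = 41.08 kip·ft (hogging).
Span DE, ΣM about D with M_E applied at E: R_E^{DE}·5 = 169.8 + 41.08, so R_E^{DE} = 42.17 kip and R_D = 101.9 − 42.17 = 59.7 kip.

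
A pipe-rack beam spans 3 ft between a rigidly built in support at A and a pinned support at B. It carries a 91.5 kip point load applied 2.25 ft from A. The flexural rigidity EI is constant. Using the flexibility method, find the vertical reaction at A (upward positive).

R_A = 33.6 kip

Remove the prop at B; the released (primary) structure is a cantilever built in at A.
Downward deflection at the released point B due to the loads:
  point load 91.5 at a = 2.25: Pa²(3L − a)/(6EI) = 521.1/EI
Tip deflection under a unit load at B: L³/(3EI) = 9/EI.
Compatibility at B: δ_0 − R_B·δ_{BB} = 0, so R_B = 521.1/9 = 57.9 kip.
Vertical equilibrium: R_A = ΣP − R_B = 91.5 − 57.9 = 33.6 kip.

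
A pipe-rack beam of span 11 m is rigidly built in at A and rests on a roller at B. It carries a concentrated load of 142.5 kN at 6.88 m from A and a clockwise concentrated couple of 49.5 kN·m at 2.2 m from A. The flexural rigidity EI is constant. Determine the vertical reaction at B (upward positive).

R_B = 68.61 kN

Remove the prop at B; the released (primary) structure is a cantilever built in at A.
Free-end deflection of the primary structure under the applied loading (downward +):
  point load 142.5 at a = 6.88: Pa²(3L − a)/(6EI) = 29364/EI
  clockwise couple 49.5 at a = 2.2: M₀a(2L − a)/(2EI) = 1078/EI
  δ_0 = 30442/EI
Flexibility coefficient — unit upward force at B: δ_{BB} = L³/(3EI) = 443.7/EI.
The prop prevents deflection at B: R_B = δ_0/δ_{BB} = 30442/443.7 = 68.61 kN.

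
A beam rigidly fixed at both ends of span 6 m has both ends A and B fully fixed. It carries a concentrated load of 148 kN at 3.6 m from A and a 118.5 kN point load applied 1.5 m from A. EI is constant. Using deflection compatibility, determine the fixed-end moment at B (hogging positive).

Take the two fixed-end moments M_A, M_B as redundants; the released structure is the simple span AB.
On the primary (simply-supported) span, the end slopes from the loading are:
  at A: point load 148 at a = 3.6: Pab(L + b)/(6LEI) = 298.4/EI
  at B: point load 148 at a = 3.6: Pab(L + a)/(6LEI) = 341/EI
  at A: point load 118.5 at a = 1.5: Pab(L + b)/(6LEI) = 233.3/EI
  at B: point load 118.5 at a = 1.5: Pab(L + a)/(6LEI) = 166.6/EI
  θ_A0 = 531.7/EI,  θ_B0 = 507.6/EI
Flexibility coefficients: a unit moment at one end gives L/(3EI) there and L/(6EI) at the far end, so f₁₁ = f₂₂ = 2/EI and f₁₂ = f₂₁ = 1/EI.
Compatibility — zero rotation at each built-in end:
  2 M_A + 1 M_B = 531.7
  1 M_A + 2 M_B = 507.6
Solving the pair gives M_A = 185.2 kN·m and M_B = 161.2 kN·m (hogging).

M_B = 161.2 kN·m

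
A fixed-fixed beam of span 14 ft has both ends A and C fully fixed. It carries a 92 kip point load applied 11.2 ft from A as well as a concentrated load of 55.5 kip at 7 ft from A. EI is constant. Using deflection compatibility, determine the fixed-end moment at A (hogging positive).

Take the two fixed-end moments M_A, M_C as redundants; the released structure is the simple span AC.
Simple-span end rotations at A and C under the given loads:
  at A: point load 92 at a = 11.2: Pab(L + b)/(6LEI) = 577/EI
  at C: point load 92 at a = 11.2: Pab(L + a)/(6LEI) = 865.5/EI
  at A: point load 55.5 at a = 7: Pab(L + b)/(6LEI) = 679.9/EI
  at C: point load 55.5 at a = 7: Pab(L + a)/(6LEI) = 679.9/EI
  θ_A0 = 1257/EI,  θ_C0 = 1545/EI
Flexibility coefficients: a unit moment at one end gives L/(3EI) there and L/(6EI) at the far end, so f₁₁ = f₂₂ = 4.667/EI and f₁₂ = f₂₁ = 2.333/EI.
Compatibility — zero rotation at each built-in end:
  4.667 M_A + 2.333 M_C = 1257
  2.333 M_A + 4.667 M_C = 1545
Solving the pair gives M_A = 138.3 kip·ft and M_C = 262 kip·ft (hogging).

M_A = 138.3 kip·ft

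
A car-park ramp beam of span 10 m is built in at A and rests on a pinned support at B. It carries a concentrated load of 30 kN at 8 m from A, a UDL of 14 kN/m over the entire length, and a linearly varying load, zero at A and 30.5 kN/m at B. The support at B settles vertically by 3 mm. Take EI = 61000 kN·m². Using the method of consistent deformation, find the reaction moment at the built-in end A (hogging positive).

M_A = 387.2 kN·m

Remove the prop at B; the released (primary) structure is a cantilever built in at A.
Deflection at B on the released cantilever, summing each load's contribution:
  point load 30 at a = 8: Pa²(3L − a)/(6EI) = 7040/EI
  UDL 14: wL⁴/(8EI) = 17500/EI
  triangular load, peak 30.5 at the free end: 11w₀L⁴/(120EI) = 27958/EI
  δ_0 = 52498/EI
Tip deflection under a unit load at B: L³/(3EI) = 333.3/EI.
With EI = 61000 kN·m²: δ_0 = 0.86063 m and δ_{BB} = 0.005464 m/kN.
Compatibility — the beam at B must follow the support down by 0.003 m: δ_0 − R_B·δ_{BB} = 0.003, so R_B = (0.86063 − 0.003)/0.005464 = 156.9 kN.
Moment equilibrium about A: M_A = Σ(load moments about A) − R_B·L = 1957 − 156.9×10 = 387.2 kN·m.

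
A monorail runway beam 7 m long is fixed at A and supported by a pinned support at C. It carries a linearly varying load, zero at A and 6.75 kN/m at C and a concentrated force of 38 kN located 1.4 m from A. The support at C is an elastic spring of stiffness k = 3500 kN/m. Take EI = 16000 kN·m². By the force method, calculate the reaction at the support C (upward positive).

Release the roller at C. Primary structure: cantilever fixed at A.
Downward deflection at the released point C due to the loads:
  triangular load, peak 6.75 at the free end: 11w₀L⁴/(120EI) = 1486/EI
  point load 38 at a = 1.4: Pa²(3L − a)/(6EI) = 243.3/EI
  δ_0 = 1729/EI
Tip deflection under a unit load at C: L³/(3EI) = 114.3/EI.
With EI = 16000 kN·m²: δ_0 = 0.10806 m and δ_{CC} = 0.007146 m/kN.
Compatibility — the spring shortens by R_C/k under the reaction it provides: δ_0 − R_C·δ_{CC} = R_C/k. With 1/k = 0.000286 m/kN, R_C = δ_0 / (δ_{CC} + 1/k) = 0.10806 / (0.007146 + 0.000286) = 14.54 kN.

R_C = 14.54 kN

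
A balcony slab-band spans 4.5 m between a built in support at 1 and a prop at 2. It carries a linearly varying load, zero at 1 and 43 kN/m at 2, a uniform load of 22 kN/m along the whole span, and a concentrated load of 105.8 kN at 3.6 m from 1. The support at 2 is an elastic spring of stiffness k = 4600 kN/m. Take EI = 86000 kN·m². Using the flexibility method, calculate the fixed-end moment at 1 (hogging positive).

M_1 = 434.8 kN·m

Remove the prop at 2; the released (primary) structure is a cantilever built in at 1.
Deflection at 2 on the released cantilever, summing each load's contribution:
  triangular load, peak 43 at the free end: 11w₀L⁴/(120EI) = 1616/EI
  UDL 22: wL⁴/(8EI) = 1128/EI
  point load 105.8 at a = 3.6: Pa²(3L − a)/(6EI) = 2262/EI
  δ_0 = 5006/EI
Flexibility coefficient — unit upward force at 2: δ_{22} = L³/(3EI) = 30.38/EI.
With EI = 86000 kN·m²: δ_0 = 0.058214 m and δ_{22} = 0.000353 m/kN.
Compatibility — the spring shortens by R_2/k under the reaction it provides: δ_0 − R_2·δ_{22} = R_2/k. With 1/k = 0.000217 m/kN, R_2 = δ_0 / (δ_{22} + 1/k) = 0.058214 / (0.000353 + 0.000217) = 102 kN.
Moment equilibrium about 1: M_1 = Σ(load moments about 1) − R_2·L = 893.9 − 102×4.5 = 434.8 kN·m.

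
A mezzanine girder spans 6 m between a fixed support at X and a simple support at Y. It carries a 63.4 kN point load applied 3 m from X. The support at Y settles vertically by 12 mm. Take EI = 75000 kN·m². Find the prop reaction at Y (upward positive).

Remove the prop at Y; the released (primary) structure is a cantilever built in at X.
Primary-structure tip deflection at Y by superposition:
  point load 63.4 at a = 3: Pa²(3L − a)/(6EI) = 1426/EI
Flexibility coefficient — unit upward force at Y: δ_{YY} = L³/(3EI) = 72/EI.
With EI = 75000 kN·m²: δ_0 = 0.01902 m and δ_{YY} = 0.00096 m/kN.
Compatibility — the beam at Y must follow the support down by 0.012 m: δ_0 − R_Y·δ_{YY} = 0.012, so R_Y = (0.01902 − 0.012)/0.00096 = 7.312 kN.

R_Y = 7.312 kN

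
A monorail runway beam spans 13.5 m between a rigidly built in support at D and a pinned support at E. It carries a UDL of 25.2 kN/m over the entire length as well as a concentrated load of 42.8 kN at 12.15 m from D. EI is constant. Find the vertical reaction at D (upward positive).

R_D = 219 kN

Take the reaction at E as the redundant and release it; the primary structure is a cantilever fixed at D.
Primary-structure tip deflection at E by superposition:
  UDL 25.2: wL⁴/(8EI) = 104627/EI
  point load 42.8 at a = 12.15: Pa²(3L − a)/(6EI) = 29854/EI
  δ_0 = 134481/EI
Flexibility coefficient — unit upward force at E: δ_{EE} = L³/(3EI) = 820.1/EI.
The prop prevents deflection at E: R_E = δ_0/δ_{EE} = 134481/820.1 = 164 kN.
Vertical equilibrium: R_D = ΣP − R_E = 383 − 164 = 219 kN.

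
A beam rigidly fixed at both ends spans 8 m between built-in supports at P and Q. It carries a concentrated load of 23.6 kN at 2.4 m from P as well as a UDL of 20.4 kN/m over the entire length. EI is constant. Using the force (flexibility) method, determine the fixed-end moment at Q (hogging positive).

M_Q = 120.7 kN·m

Take the two fixed-end moments M_P, M_Q as redundants; the released structure is the simple span PQ.
Simple-span end rotations at P and Q under the given loads:
  at P: point load 23.6 at a = 2.4: Pab(L + b)/(6LEI) = 89.87/EI
  at Q: point load 23.6 at a = 2.4: Pab(L + a)/(6LEI) = 68.72/EI
  at P: UDL 20.4: wL³/(24EI) = 435.2/EI
  at Q: UDL 20.4: wL³/(24EI) = 435.2/EI
  θ_P0 = 525.1/EI,  θ_Q0 = 503.9/EI
Flexibility coefficients: a unit moment at one end gives L/(3EI) there and L/(6EI) at the far end, so f₁₁ = f₂₂ = 2.667/EI and f₁₂ = f₂₁ = 1.333/EI.
Compatibility — zero rotation at each built-in end:
  2.667 M_P + 1.333 M_Q = 525.1
  1.333 M_P + 2.667 M_Q = 503.9
Solving the pair gives M_P = 136.6 kN·m and M_Q = 120.7 kN·m (hogging).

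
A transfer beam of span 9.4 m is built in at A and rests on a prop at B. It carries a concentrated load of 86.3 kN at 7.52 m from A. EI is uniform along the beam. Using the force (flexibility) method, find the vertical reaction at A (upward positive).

Remove the prop at B; the released (primary) structure is a cantilever built in at A.
Deflection at B on the released cantilever, summing each load's contribution:
  point load 86.3 at a = 7.52: Pa²(3L − a)/(6EI) = 16821/EI
Flexibility coefficient — unit upward force at B: δ_{BB} = L³/(3EI) = 276.9/EI.
The prop prevents deflection at B: R_B = δ_0/δ_{BB} = 16821/276.9 = 60.76 kN.
Vertical equilibrium: R_A = ΣP − R_B = 86.3 − 60.76 = 25.54 kN.

R_A = 25.54 kN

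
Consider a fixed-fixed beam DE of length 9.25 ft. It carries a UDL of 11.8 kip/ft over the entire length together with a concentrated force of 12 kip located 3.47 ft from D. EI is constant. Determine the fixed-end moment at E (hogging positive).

Take the two fixed-end moments M_D, M_E as redundants; the released structure is the simple span DE.
On the primary (simply-supported) span, the end slopes from the loading are:
  at D: UDL 11.8: wL³/(24EI) = 389.1/EI
  at E: UDL 11.8: wL³/(24EI) = 389.1/EI
  at D: point load 12 at a = 3.47: Pab(L + b)/(6LEI) = 65.18/EI
  at E: point load 12 at a = 3.47: Pab(L + a)/(6LEI) = 55.16/EI
  θ_D0 = 454.3/EI,  θ_E0 = 444.3/EI
Flexibility coefficients: a unit moment at one end gives L/(3EI) there and L/(6EI) at the far end, so f₁₁ = f₂₂ = 3.083/EI and f₁₂ = f₂₁ = 1.542/EI.
Compatibility — zero rotation at each built-in end:
  3.083 M_D + 1.542 M_E = 454.3
  1.542 M_D + 3.083 M_E = 444.3
Solving the pair gives M_D = 100.4 kip·ft and M_E = 93.9 kip·ft (hogging).

M_E = 93.9 kip·ft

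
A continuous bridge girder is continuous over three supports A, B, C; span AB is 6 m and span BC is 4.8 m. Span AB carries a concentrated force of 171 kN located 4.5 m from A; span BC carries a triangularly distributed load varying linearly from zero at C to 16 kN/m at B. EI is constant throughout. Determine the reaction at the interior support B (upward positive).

Release continuity at B by inserting a hinge; the redundant is the internal moment M_B. The primary structure is two simply-supported spans AB and BC.
Rotations at B on the released spans (each span's end-slope, ×1/EI):
  span AB: point load 171 at a = 4.5: Pab(L + a)/(6LEI) = 336.7/EI
  span BC: triangular load, peak 16: w₀L³/(45EI) = 39.32/EI
  relative rotation θ_0 = (336.7 + 39.32)/EI = 376/EI
A unit hogging moment at B produces rotation L₁/(3EI) + L₂/(3EI) = 3.6/EI.
Slope continuity at B: θ_0 = M_B·3.6/EI, so M_B = 376/3.6 = 104.4 kN·m (hogging).
Span AB, ΣM about A with M_B applied at B: R_B^{AB}·6 = 769.5 + 104.4, so R_B^{AB} = 145.7 kN and R_A = 171 − 145.7 = 25.34 kN.
Span BC, ΣM about C: R_B^{BC}·4.8 = 122.9 + 104.4, so R_B^{BC} = 47.36 kN and R_C = 38.4 − 47.36 = -8.958 kN.
R_B = 145.7 + 47.36 = 193 kN.

R_B = 193 kN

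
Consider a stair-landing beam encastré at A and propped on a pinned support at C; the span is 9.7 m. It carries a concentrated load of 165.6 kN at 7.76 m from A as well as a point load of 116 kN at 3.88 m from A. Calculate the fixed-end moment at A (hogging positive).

M_A = 370.2 kN·m

Remove the prop at C; the released (primary) structure is a cantilever built in at A.
Primary-structure tip deflection at C by superposition:
  point load 165.6 at a = 7.76: Pa²(3L − a)/(6EI) = 35467/EI
  point load 116 at a = 3.88: Pa²(3L − a)/(6EI) = 7340/EI
  δ_0 = 42808/EI
Flexibility coefficient — unit upward force at C: δ_{CC} = L³/(3EI) = 304.2/EI.
The prop prevents deflection at C: R_C = δ_0/δ_{CC} = 42808/304.2 = 140.7 kN.
Moment equilibrium about A: M_A = Σ(load moments about A) − R_C·L = 1735 − 140.7×9.7 = 370.2 kN·m.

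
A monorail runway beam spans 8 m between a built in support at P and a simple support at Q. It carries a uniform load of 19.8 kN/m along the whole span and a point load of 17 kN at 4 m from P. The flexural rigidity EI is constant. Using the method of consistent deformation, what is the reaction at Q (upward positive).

R_Q = 64.71 kN

Remove the prop at Q; the released (primary) structure is a cantilever built in at P.
Downward deflection at the released point Q due to the loads:
  UDL 19.8: wL⁴/(8EI) = 10138/EI
  point load 17 at a = 4: Pa²(3L − a)/(6EI) = 906.7/EI
  δ_0 = 11044/EI
Flexibility coefficient — unit upward force at Q: δ_{QQ} = L³/(3EI) = 170.7/EI.
The prop prevents deflection at Q: R_Q = δ_0/δ_{QQ} = 11044/170.7 = 64.71 kN.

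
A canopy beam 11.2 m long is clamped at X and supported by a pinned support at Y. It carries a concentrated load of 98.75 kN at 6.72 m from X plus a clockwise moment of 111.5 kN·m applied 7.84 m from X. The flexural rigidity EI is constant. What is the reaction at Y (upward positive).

R_Y = 56.25 kN

Take the reaction at Y as the redundant and release it; the primary structure is a cantilever fixed at X.
Primary-structure tip deflection at Y by superposition:
  point load 98.75 at a = 6.72: Pa²(3L − a)/(6EI) = 19978/EI
  clockwise couple 111.5 at a = 7.84: M₀a(2L − a)/(2EI) = 6364/EI
  δ_0 = 26342/EI
Tip deflection under a unit load at Y: L³/(3EI) = 468.3/EI.
The prop prevents deflection at Y: R_Y = δ_0/δ_{YY} = 26342/468.3 = 56.25 kN.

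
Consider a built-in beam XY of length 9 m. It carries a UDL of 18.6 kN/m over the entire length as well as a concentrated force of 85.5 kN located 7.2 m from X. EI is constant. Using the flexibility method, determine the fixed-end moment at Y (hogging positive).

M_Y = 224 kN·m

Take the two fixed-end moments M_X, M_Y as redundants; the released structure is the simple span XY.
End rotations of the released simple span under the applied load (×1/EI):
  at X: UDL 18.6: wL³/(24EI) = 565/EI
  at Y: UDL 18.6: wL³/(24EI) = 565/EI
  at X: point load 85.5 at a = 7.2: Pab(L + b)/(6LEI) = 221.6/EI
  at Y: point load 85.5 at a = 7.2: Pab(L + a)/(6LEI) = 332.4/EI
  θ_X0 = 786.6/EI,  θ_Y0 = 897.4/EI
Flexibility coefficients: a unit moment at one end gives L/(3EI) there and L/(6EI) at the far end, so f₁₁ = f₂₂ = 3/EI and f₁₂ = f₂₁ = 1.5/EI.
Compatibility — zero rotation at each built-in end:
  3 M_X + 1.5 M_Y = 786.6
  1.5 M_X + 3 M_Y = 897.4
Solving the pair gives M_X = 150.2 kN·m and M_Y = 224 kN·m (hogging).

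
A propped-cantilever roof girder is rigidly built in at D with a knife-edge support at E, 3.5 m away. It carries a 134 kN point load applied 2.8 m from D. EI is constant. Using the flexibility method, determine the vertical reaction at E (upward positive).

R_E = 94.34 kN

Choose R_E as the redundant. The primary structure is the cantilever fixed at D.
Downward deflection at the released point E due to the loads:
  point load 134 at a = 2.8: Pa²(3L − a)/(6EI) = 1348/EI
Tip deflection under a unit load at E: L³/(3EI) = 14.29/EI.
Compatibility at E: δ_0 − R_E·δ_{EE} = 0, so R_E = 1348/14.29 = 94.34 kN.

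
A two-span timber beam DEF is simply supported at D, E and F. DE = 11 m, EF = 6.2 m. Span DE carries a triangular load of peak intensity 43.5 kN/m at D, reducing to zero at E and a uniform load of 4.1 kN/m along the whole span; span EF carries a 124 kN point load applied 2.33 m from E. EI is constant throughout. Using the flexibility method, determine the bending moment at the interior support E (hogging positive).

M_E = 288.8 kN·m

Insert a hinge at E; M_E is the redundant, and each span becomes simply supported.
Discontinuity in slope at E on the released structure — sum the simple-span end rotations:
  span DE: triangular load, peak 43.5: 7w₀L³/(360EI) = 1126/EI
  span DE: UDL 4.1: wL³/(24EI) = 227.4/EI
  span EF: point load 124 at a = 2.33: Pab(L + b)/(6LEI) = 302.7/EI
  relative rotation θ_0 = (1353 + 302.7)/EI = 1656/EI
A unit hogging moment at E produces rotation L₁/(3EI) + L₂/(3EI) = 5.733/EI.
Compatibility: M_E·(L₁+L₂)/(3EI) = θ_0, giving M_E = 288.8 kN·m (hogging).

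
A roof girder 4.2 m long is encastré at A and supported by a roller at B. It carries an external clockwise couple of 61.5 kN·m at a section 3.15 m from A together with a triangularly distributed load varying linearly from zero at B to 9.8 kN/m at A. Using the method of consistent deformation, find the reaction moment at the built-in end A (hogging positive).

Remove the prop at B; the released (primary) structure is a cantilever built in at A.
Deflection at B on the released cantilever, summing each load's contribution:
  clockwise couple 61.5 at a = 3.15: M₀a(2L − a)/(2EI) = 508.5/EI
  triangular load, peak 9.8 at the fixed end: w₀L⁴/(30EI) = 101.6/EI
  δ_0 = 610.2/EI
Tip deflection under a unit load at B: L³/(3EI) = 24.7/EI.
The prop prevents deflection at B: R_B = δ_0/δ_{BB} = 610.2/24.7 = 24.71 kN.
Moment equilibrium about A: M_A = Σ(load moments about A) − R_B·L = 90.31 − 24.71×4.2 = -13.46 kN·m.

M_A = -13.46 kN·m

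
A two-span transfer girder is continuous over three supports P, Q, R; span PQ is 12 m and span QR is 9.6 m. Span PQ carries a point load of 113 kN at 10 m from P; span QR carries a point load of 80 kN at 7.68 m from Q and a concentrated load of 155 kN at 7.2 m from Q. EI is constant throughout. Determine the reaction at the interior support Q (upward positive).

Release continuity at Q by inserting a hinge; the redundant is the internal moment M_Q. The primary structure is two simply-supported spans PQ and QR.
End slopes at the hinge Q, treating each span as simply supported:
  span PQ: point load 113 at a = 10: Pab(L + a)/(6LEI) = 690.6/EI
  span QR: point load 80 at a = 7.68: Pab(L + b)/(6LEI) = 235.9/EI
  span QR: point load 155 at a = 7.2: Pab(L + b)/(6LEI) = 558/EI
  relative rotation θ_0 = (690.6 + 793.9)/EI = 1484/EI
A unit hogging moment at Q produces rotation L₁/(3EI) + L₂/(3EI) = 7.2/EI.
Slope continuity at Q: θ_0 = M_Q·7.2/EI, so M_Q = 1484/7.2 = 206.2 kN·m (hogging).
Span PQ, ΣM about P with M_Q applied at Q: R_Q^{PQ}·12 = 1130 + 206.2, so R_Q^{PQ} = 111.3 kN and R_P = 113 − 111.3 = 1.652 kN.
Span QR, ΣM about R: R_Q^{QR}·9.6 = 525.6 + 206.2, so R_Q^{QR} = 76.23 kN and R_R = 235 − 76.23 = 158.8 kN.
R_Q = 111.3 + 76.23 = 187.6 kN.

R_Q = 187.6 kN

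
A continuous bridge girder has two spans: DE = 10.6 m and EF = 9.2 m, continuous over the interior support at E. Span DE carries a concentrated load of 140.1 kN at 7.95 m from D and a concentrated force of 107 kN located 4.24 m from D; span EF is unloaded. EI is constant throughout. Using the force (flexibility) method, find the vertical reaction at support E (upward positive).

R_E = 195.1 kN

Insert a hinge at E; M_E is the redundant, and each span becomes simply supported.
End slopes at the hinge E, treating each span as simply supported:
  span DE: point load 140.1 at a = 7.95: Pab(L + a)/(6LEI) = 860.9/EI
  span DE: point load 107 at a = 4.24: Pab(L + a)/(6LEI) = 673.3/EI
  relative rotation θ_0 = (1534 + 0)/EI = 1534/EI
A unit hogging moment at E produces rotation L₁/(3EI) + L₂/(3EI) = 6.6/EI.
Compatibility: M_E·(L₁+L₂)/(3EI) = θ_0, giving M_E = 232.4 kN·m (hogging).
Span DE, ΣM about D with M_E applied at E: R_E^{DE}·10.6 = 1567 + 232.4, so R_E^{DE} = 169.8 kN and R_D = 247.1 − 169.8 = 77.3 kN.
Span EF, ΣM about F: R_E^{EF}·9.2 = 0 + 232.4, so R_E^{EF} = 25.27 kN and R_F = 0 − 25.27 = -25.27 kN.
R_E = 169.8 + 25.27 = 195.1 kN.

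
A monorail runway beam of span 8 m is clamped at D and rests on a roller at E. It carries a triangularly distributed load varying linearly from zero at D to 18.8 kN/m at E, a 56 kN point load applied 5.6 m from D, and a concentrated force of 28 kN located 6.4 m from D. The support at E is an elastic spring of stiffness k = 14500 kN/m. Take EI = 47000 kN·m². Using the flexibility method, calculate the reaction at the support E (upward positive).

Release the roller at E. Primary structure: cantilever fixed at D.
Primary-structure tip deflection at E by superposition:
  triangular load, peak 18.8 at the free end: 11w₀L⁴/(120EI) = 7059/EI
  point load 56 at a = 5.6: Pa²(3L − a)/(6EI) = 5386/EI
  point load 28 at a = 6.4: Pa²(3L − a)/(6EI) = 3364/EI
  δ_0 = 15809/EI
Tip deflection under a unit load at E: L³/(3EI) = 170.7/EI.
With EI = 47000 kN·m²: δ_0 = 0.33635 m and δ_{EE} = 0.003631 m/kN.
Compatibility — the spring shortens by R_E/k under the reaction it provides: δ_0 − R_E·δ_{EE} = R_E/k. With 1/k = 0.000069 m/kN, R_E = δ_0 / (δ_{EE} + 1/k) = 0.33635 / (0.003631 + 0.000069) = 90.9 kN.

R_E = 90.9 kN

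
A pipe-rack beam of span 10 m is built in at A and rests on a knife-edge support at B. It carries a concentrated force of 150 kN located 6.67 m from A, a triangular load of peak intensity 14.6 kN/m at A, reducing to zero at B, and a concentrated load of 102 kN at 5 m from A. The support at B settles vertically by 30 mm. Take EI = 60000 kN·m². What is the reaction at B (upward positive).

R_B = 118.9 kN

Release the roller at B. Primary structure: cantilever fixed at A.
Downward deflection at the released point B due to the loads:
  point load 150 at a = 6.67: Pa²(3L − a)/(6EI) = 25948/EI
  triangular load, peak 14.6 at the fixed end: w₀L⁴/(30EI) = 4867/EI
  point load 102 at a = 5: Pa²(3L − a)/(6EI) = 10625/EI
  δ_0 = 41440/EI
Flexibility coefficient — unit upward force at B: δ_{BB} = L³/(3EI) = 333.3/EI.
With EI = 60000 kN·m²: δ_0 = 0.69066 m and δ_{BB} = 0.005556 m/kN.
Compatibility — the beam at B must follow the support down by 0.03 m: δ_0 − R_B·δ_{BB} = 0.03, so R_B = (0.69066 − 0.03)/0.005556 = 118.9 kN.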